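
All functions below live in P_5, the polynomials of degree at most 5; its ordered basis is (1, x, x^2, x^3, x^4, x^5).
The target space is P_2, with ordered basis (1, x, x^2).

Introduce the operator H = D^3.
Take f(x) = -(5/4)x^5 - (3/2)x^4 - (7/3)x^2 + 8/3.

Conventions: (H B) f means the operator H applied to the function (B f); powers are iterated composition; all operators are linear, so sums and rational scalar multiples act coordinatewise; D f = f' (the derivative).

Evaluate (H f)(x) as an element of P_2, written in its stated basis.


g(x) = -75x^2 - 36x

D f = -(25/4)x^4 - 6x^3 - (14/3)x
D D f = -25x^3 - 18x^2 - 14/3
D D D f = -75x^2 - 36x


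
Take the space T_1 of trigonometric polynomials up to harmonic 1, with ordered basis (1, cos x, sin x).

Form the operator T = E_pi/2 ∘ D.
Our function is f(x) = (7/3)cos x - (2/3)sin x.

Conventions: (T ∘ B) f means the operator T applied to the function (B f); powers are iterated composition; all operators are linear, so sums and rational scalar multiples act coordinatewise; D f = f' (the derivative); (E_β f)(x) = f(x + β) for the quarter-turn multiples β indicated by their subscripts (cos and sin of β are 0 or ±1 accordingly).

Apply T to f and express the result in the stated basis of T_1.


g(x) = -(7/3)cos x + (2/3)sin x

D f = -(2/3)cos x - (7/3)sin x
E_pi/2 D f = -(7/3)cos x + (2/3)sin x


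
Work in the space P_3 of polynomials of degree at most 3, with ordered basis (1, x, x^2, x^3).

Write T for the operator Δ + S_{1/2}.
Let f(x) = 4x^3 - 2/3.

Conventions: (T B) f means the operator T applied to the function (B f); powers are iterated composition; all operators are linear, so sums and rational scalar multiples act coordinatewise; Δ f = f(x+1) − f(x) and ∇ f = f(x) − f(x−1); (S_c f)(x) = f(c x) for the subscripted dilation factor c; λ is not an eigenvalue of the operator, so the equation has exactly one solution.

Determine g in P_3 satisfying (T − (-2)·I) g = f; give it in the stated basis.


the result is g(x) = (32/17)x^3 - (128/51)x^2 - (64/255)x + 6/85

write g with unknown coordinates in the stated basis and equate coefficients in (T − (-2)·I) g = f
solving from the highest basis element down gives g = (32/17)x^3 - (128/51)x^2 - (64/255)x + 6/85
check: T g = (4/17)x^3 + (256/51)x^2 + (128/255)x - 206/255
so T g − (-2)·g = 4x^3 - 2/3 = f ✓


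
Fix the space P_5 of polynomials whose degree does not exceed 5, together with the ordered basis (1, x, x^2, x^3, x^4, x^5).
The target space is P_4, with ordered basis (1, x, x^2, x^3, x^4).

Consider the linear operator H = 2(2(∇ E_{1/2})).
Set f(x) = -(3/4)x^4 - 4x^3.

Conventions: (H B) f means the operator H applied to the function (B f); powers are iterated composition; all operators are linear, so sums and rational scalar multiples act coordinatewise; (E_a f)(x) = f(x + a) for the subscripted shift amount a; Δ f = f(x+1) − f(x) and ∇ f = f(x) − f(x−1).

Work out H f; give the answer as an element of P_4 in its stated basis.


the image equals g(x) = -12x^3 - 48x^2 - 3x - 4

E_{1/2} f = -(3/4)x^4 - (11/2)x^3 - (57/8)x^2 - (27/8)x - 35/64
∇ E_{1/2} f = -3x^3 - 12x^2 - (3/4)x - 1
(2(∇ E_{1/2})) f = -6x^3 - 24x^2 - (3/2)x - 2
(2(2(∇ E_{1/2}))) f = -12x^3 - 48x^2 - 3x - 4


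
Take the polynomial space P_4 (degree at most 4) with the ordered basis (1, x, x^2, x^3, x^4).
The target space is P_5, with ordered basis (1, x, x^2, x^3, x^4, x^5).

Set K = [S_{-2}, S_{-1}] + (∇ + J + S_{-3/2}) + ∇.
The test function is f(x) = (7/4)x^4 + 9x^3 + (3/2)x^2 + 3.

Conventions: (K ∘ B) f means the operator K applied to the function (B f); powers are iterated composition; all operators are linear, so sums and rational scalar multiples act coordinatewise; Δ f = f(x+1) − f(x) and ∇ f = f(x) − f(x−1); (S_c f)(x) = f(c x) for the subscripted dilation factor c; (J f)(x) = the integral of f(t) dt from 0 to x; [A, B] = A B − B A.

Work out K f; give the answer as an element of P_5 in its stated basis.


S_{-1} f = (7/4)x^4 - 9x^3 + (3/2)x^2 + 3
S_{-2} S_{-1} f = 28x^4 + 72x^3 + 6x^2 + 3
S_{-2} f = 28x^4 - 72x^3 + 6x^2 + 3
S_{-1} S_{-2} f = 28x^4 + 72x^3 + 6x^2 + 3
[S_{-2}, S_{-1}] f = 0
∇ f = 7x^3 + (33/2)x^2 - 17x + 23/4
J f = (7/20)x^5 + (9/4)x^4 + (1/2)x^3 + 3x
S_{-3/2} f = (567/64)x^4 - (243/8)x^3 + (27/8)x^2 + 3
(∇ + J + S_{-3/2}) f = (7/20)x^5 + (711/64)x^4 - (183/8)x^3 + (159/8)x^2 - 14x + 35/4
∇ f = 7x^3 + (33/2)x^2 - 17x + 23/4
([S_{-2}, S_{-1}] + (∇ + J + S_{-3/2}) + ∇) f = (7/20)x^5 + (711/64)x^4 - (127/8)x^3 + (291/8)x^2 - 31x + 29/2

the image equals g(x) = (7/20)x^5 + (711/64)x^4 - (127/8)x^3 + (291/8)x^2 - 31x + 29/2


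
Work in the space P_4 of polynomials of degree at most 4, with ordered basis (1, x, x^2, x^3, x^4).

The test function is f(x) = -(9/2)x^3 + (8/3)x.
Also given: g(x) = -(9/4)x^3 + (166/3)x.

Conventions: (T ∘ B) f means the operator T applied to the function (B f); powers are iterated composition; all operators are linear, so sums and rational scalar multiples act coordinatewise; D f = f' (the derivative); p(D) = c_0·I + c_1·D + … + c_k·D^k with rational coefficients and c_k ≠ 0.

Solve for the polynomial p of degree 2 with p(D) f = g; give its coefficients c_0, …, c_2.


c_0 = 1/2, c_1 = 0, c_2 = -2

D^0 f = -(9/2)x^3 + (8/3)x
D^1 f = -(27/2)x^2 + 8/3
D^2 f = -27x
matching coefficients of g against c_0 f + c_1 Df + … from the top degree down determines the c_i
solution: c_0 = 1/2, c_1 = 0, c_2 = -2


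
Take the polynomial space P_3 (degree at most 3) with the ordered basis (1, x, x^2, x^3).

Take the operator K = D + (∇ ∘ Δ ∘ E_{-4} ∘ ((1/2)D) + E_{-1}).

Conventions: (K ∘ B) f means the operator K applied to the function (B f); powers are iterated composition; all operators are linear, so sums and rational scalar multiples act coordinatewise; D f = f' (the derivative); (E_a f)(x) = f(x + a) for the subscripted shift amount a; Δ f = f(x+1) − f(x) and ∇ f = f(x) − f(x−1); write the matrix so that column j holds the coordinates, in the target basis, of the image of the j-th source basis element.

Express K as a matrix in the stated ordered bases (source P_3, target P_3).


the matrix is [[1, 0, 1, 2]; [0, 1, 0, 3]; [0, 0, 1, 0]; [0, 0, 0, 1]] (rows listed top to bottom)

image of 1: 1
image of x: x
image of x^2: x^2 + 1
image of x^3: x^3 + 3x + 2
each image's coordinates form column j of the matrix


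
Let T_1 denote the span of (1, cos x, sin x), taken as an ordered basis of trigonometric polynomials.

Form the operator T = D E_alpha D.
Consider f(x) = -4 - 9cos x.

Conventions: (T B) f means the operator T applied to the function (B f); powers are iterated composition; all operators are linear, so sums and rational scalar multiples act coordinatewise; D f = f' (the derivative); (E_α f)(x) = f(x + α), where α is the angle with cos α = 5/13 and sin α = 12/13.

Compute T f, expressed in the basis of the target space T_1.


the image equals g(x) = (45/13)cos x - (108/13)sin x

D f = 9sin x
E_alpha D f = (108/13)cos x + (45/13)sin x
D (E_alpha D) f = (45/13)cos x - (108/13)sin x


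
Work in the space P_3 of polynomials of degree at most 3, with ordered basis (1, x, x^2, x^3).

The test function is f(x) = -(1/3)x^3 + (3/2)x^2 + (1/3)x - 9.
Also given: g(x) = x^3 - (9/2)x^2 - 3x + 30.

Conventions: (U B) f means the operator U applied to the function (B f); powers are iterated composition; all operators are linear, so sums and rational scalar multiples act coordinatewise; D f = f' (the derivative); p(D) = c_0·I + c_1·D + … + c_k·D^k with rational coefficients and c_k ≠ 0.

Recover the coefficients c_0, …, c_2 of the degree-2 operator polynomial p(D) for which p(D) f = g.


D^0 f = -(1/3)x^3 + (3/2)x^2 + (1/3)x - 9
D^1 f = -x^2 + 3x + 1/3
D^2 f = -2x + 3
matching coefficients of g against c_0 f + c_1 Df + … from the top degree down determines the c_i
solution: c_0 = -3, c_1 = 0, c_2 = 1

c_0 = -3, c_1 = 0, c_2 = 1


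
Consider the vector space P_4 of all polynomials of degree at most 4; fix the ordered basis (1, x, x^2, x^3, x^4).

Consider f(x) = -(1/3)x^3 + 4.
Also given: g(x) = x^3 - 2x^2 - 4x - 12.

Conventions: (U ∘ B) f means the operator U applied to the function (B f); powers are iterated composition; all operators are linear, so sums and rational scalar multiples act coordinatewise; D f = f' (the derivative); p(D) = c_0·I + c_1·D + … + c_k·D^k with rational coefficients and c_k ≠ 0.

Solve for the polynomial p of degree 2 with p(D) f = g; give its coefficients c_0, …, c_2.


D^0 f = -(1/3)x^3 + 4
D^1 f = -x^2
D^2 f = -2x
matching coefficients of g against c_0 f + c_1 Df + … from the top degree down determines the c_i
solution: c_0 = -3, c_1 = 2, c_2 = 2

p(D) = -3·I + 2·D + 2·D^2, i.e. c_0 = -3, c_1 = 2, c_2 = 2


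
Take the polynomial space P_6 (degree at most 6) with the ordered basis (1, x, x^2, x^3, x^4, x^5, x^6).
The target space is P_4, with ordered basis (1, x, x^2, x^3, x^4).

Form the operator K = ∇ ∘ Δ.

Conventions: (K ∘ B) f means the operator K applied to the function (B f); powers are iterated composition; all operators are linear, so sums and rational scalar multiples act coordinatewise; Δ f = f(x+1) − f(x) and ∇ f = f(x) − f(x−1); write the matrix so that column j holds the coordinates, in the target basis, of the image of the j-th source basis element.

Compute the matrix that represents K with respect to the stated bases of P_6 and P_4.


the matrix is [[0, 0, 2, 0, 2, 0, 2]; [0, 0, 0, 6, 0, 10, 0]; [0, 0, 0, 0, 12, 0, 30]; [0, 0, 0, 0, 0, 20, 0]; [0, 0, 0, 0, 0, 0, 30]] (rows listed top to bottom)

image of 1: 0
image of x: 0
image of x^2: 2
image of x^3: 6x
image of x^4: 12x^2 + 2
image of x^5: 20x^3 + 10x
image of x^6: 30x^4 + 30x^2 + 2
each image's coordinates form column j of the matrix


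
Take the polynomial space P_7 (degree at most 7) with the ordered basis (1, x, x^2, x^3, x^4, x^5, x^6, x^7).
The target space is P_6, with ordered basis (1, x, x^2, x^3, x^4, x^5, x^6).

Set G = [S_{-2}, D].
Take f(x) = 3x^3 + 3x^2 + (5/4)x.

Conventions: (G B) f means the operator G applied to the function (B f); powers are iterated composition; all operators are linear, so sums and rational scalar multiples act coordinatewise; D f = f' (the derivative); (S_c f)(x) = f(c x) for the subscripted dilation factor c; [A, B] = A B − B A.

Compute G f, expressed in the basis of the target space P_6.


the image equals g(x) = 108x^2 - 36x + 15/4

D f = 9x^2 + 6x + 5/4
S_{-2} D f = 36x^2 - 12x + 5/4
S_{-2} f = -24x^3 + 12x^2 - (5/2)x
D S_{-2} f = -72x^2 + 24x - 5/2
[S_{-2}, D] f = 108x^2 - 36x + 15/4


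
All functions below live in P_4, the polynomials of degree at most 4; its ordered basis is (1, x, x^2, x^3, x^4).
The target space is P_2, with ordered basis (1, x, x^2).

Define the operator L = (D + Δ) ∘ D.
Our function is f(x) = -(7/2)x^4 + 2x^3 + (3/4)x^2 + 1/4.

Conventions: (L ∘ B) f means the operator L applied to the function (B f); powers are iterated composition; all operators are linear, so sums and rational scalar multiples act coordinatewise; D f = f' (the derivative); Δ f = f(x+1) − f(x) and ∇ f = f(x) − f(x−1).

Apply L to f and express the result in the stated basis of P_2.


D f = -14x^3 + 6x^2 + (3/2)x
D D f = -42x^2 + 12x + 3/2
Δ D f = -42x^2 - 30x - 13/2
(D + Δ) D f = -84x^2 - 18x - 5

the image equals g(x) = -84x^2 - 18x - 5


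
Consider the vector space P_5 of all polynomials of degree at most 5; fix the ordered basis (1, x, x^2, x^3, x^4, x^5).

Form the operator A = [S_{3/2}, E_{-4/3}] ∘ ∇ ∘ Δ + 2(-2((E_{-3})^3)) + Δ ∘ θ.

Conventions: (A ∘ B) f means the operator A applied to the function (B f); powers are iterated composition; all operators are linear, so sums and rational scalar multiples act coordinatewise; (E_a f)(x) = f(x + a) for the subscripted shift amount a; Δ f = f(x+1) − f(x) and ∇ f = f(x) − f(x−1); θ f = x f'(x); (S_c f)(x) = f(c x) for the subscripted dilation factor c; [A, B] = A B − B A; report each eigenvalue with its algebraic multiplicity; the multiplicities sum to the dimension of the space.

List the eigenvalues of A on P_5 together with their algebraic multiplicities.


image of 1: -4
image of x: -4x + 37
image of x^2: -4x^2 + 76x - 322
image of x^3: -4x^3 + 117x^2 - 963x + 2923
image of x^4: -4x^4 + 160x^3 - 1920x^2 + 11704x - 78800/3
image of x^5: -4x^5 + 205x^4 - 3190x^3 + 29300x^2 - 131395x + 6380647/27
the matrix is upper triangular; its diagonal is (-4, -4, -4, -4, -4, -4)
for a triangular matrix the eigenvalues are the diagonal entries, with algebraic multiplicity their repetition count

λ = -4 (multiplicity 6)


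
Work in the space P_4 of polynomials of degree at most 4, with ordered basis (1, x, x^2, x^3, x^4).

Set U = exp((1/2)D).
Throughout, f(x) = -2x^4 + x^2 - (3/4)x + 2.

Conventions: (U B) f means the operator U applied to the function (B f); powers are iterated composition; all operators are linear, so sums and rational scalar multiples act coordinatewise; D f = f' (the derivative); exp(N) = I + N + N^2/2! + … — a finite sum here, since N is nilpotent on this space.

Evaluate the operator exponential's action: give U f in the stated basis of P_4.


the result is g(x) = -2x^4 - 4x^3 - 2x^2 - (3/4)x + 7/4

order-1 term: -4x^3 + x - 3/8
order-2 term: -3x^2 + 1/4
order-3 term: -x
order-4 term: -1/8
the series for exp((1/2)D) f terminates at order 4
exp((1/2)D) f = -2x^4 - 4x^3 - 2x^2 - (3/4)x + 7/4


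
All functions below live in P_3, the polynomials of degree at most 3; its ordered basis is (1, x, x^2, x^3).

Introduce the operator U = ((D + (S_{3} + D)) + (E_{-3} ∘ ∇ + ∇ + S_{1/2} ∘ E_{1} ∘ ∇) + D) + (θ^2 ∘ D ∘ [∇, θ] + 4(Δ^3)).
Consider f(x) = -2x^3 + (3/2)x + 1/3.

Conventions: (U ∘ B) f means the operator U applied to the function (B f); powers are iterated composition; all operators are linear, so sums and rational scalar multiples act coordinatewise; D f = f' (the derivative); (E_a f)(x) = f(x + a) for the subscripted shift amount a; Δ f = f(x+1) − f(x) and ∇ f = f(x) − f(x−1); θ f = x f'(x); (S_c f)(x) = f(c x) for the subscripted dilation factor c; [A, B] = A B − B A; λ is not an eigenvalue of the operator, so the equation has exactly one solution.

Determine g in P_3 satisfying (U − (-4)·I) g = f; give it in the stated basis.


write g with unknown coordinates in the stated basis and equate coefficients in (U − (-4)·I) g = f
solving from the highest basis element down gives g = -(2/31)x^3 + (63/806)x^2 - (171/2821)x + 17971/16926
check: U g = -(54/31)x^3 - (126/403)x^2 + (9831/5642)x - 33121/8463
so U g − (-4)·g = -2x^3 + (3/2)x + 1/3 = f ✓

the image equals g(x) = -(2/31)x^3 + (63/806)x^2 - (171/2821)x + 17971/16926


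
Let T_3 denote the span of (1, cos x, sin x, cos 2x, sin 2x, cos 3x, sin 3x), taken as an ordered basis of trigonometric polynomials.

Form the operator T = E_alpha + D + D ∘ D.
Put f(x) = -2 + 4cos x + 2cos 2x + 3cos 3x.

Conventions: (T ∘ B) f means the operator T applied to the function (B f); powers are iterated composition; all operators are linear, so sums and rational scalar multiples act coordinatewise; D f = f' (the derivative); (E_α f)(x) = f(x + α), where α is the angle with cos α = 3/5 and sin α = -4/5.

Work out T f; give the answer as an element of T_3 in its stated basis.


E_alpha f = -2 + (12/5)cos x + (16/5)sin x - (14/25)cos 2x + (48/25)sin 2x - (351/125)cos 3x + (132/125)sin 3x
D f = -4sin x - 4sin 2x - 9sin 3x
D f = -4sin x - 4sin 2x - 9sin 3x
D D f = -4cos x - 8cos 2x - 27cos 3x
(E_alpha + D + D ∘ D) f = -2 - (8/5)cos x - (4/5)sin x - (214/25)cos 2x - (52/25)sin 2x - (3726/125)cos 3x - (993/125)sin 3x

the image equals g(x) = -2 - (8/5)cos x - (4/5)sin x - (214/25)cos 2x - (52/25)sin 2x - (3726/125)cos 3x - (993/125)sin 3x


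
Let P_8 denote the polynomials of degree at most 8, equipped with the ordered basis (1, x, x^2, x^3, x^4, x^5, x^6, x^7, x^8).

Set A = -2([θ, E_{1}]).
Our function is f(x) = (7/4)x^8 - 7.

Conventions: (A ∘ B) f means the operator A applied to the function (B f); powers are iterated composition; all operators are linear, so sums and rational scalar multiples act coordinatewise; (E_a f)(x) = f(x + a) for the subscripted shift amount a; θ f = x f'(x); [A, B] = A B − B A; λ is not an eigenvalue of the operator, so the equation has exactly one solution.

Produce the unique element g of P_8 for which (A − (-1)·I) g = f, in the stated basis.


the image equals g(x) = (7/4)x^8 - 28x^7 + 196x^6 - 588x^5 - 980x^4 + 14700x^3 - 47628x^2 + 51548x + 10941

write g with unknown coordinates in the stated basis and equate coefficients in (A − (-1)·I) g = f
solving from the highest basis element down gives g = (7/4)x^8 - 28x^7 + 196x^6 - 588x^5 - 980x^4 + 14700x^3 - 47628x^2 + 51548x + 10941
check: A g = 28x^7 - 196x^6 + 588x^5 + 980x^4 - 14700x^3 + 47628x^2 - 51548x - 10948
so A g − (-1)·g = (7/4)x^8 - 7 = f ✓


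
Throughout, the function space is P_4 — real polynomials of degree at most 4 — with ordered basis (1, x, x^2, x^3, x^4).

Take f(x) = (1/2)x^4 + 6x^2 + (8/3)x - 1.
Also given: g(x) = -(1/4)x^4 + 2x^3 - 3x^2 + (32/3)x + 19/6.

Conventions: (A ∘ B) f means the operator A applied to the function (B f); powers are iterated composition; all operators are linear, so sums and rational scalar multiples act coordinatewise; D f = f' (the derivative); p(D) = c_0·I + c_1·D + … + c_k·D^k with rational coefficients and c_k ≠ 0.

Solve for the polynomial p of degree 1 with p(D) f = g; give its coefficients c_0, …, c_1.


D^0 f = (1/2)x^4 + 6x^2 + (8/3)x - 1
D^1 f = 2x^3 + 12x + 8/3
matching coefficients of g against c_0 f + c_1 Df + … from the top degree down determines the c_i
solution: c_0 = -1/2, c_1 = 1

c_0 = -1/2, c_1 = 1


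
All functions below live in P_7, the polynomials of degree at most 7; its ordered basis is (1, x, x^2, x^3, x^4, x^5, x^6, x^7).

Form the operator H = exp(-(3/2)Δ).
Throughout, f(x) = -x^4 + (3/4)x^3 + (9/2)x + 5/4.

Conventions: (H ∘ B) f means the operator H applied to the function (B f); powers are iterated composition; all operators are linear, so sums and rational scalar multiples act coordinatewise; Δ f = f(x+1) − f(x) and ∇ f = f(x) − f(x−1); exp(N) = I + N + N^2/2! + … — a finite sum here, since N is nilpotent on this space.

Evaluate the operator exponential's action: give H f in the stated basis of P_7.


the result is g(x) = -x^4 + (27/4)x^3 - (63/8)x^2 - (21/16)x - 101/32

order-1 term: 6x^3 + (45/8)x^2 + (21/8)x - 51/8
order-2 term: -(27/2)x^2 - (351/16)x - 171/16
order-3 term: (27/2)x + 567/32
order-4 term: -81/16
the series for exp(-(3/2)Δ) f terminates at order 4
exp(-(3/2)Δ) f = -x^4 + (27/4)x^3 - (63/8)x^2 - (21/16)x - 101/32


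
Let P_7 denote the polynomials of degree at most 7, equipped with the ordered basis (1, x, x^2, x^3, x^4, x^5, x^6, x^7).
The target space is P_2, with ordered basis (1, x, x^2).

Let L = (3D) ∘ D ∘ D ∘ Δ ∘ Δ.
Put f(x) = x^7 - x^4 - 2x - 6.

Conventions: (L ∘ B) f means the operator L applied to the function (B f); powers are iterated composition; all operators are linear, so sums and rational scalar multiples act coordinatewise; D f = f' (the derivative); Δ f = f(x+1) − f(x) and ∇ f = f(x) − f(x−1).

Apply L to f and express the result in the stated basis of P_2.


Δ f = 7x^6 + 21x^5 + 35x^4 + 31x^3 + 15x^2 + 3x - 2
Δ Δ f = 42x^5 + 210x^4 + 490x^3 + 618x^2 + 410x + 112
D Δ Δ f = 210x^4 + 840x^3 + 1470x^2 + 1236x + 410
D (D ∘ Δ ∘ Δ) f = 840x^3 + 2520x^2 + 2940x + 1236
D D (D ∘ Δ ∘ Δ) f = 2520x^2 + 5040x + 2940
(3D) D (D ∘ Δ ∘ Δ) f = 7560x^2 + 15120x + 8820

the image equals g(x) = 7560x^2 + 15120x + 8820


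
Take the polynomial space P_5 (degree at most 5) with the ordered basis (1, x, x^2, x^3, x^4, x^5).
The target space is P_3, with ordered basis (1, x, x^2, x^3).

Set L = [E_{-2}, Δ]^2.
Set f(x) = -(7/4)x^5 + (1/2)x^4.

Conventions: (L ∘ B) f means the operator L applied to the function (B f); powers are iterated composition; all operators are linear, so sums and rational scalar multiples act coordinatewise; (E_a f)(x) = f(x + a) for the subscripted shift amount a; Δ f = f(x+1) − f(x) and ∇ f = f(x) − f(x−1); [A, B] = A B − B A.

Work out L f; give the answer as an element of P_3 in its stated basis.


Δ f = -(35/4)x^4 - (31/2)x^3 - (29/2)x^2 - (27/4)x - 5/4
E_{-2} Δ f = -(35/4)x^4 + (109/2)x^3 - (263/2)x^2 + (581/4)x - 247/4
E_{-2} f = -(7/4)x^5 + 18x^4 - 74x^3 + 152x^2 - 156x + 64
Δ E_{-2} f = -(35/4)x^4 + (109/2)x^3 - (263/2)x^2 + (581/4)x - 247/4
[E_{-2}, Δ] f = 0
Δ [E_{-2}, Δ] f = 0
E_{-2} Δ [E_{-2}, Δ] f = 0
E_{-2} [E_{-2}, Δ] f = 0
Δ E_{-2} [E_{-2}, Δ] f = 0
[E_{-2}, Δ] [E_{-2}, Δ] f = 0

the image equals g(x) = 0


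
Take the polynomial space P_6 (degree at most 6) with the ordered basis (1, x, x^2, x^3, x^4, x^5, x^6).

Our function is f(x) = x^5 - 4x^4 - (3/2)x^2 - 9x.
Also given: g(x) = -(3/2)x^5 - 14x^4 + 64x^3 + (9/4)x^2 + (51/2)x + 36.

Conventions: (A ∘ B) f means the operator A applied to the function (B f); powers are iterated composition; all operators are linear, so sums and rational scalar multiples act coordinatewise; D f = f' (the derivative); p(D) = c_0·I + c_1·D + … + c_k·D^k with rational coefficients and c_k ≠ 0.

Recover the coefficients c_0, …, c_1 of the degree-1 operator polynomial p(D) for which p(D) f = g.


c_0 = -3/2, c_1 = -4

D^0 f = x^5 - 4x^4 - (3/2)x^2 - 9x
D^1 f = 5x^4 - 16x^3 - 3x - 9
matching coefficients of g against c_0 f + c_1 Df + … from the top degree down determines the c_i
solution: c_0 = -3/2, c_1 = -4


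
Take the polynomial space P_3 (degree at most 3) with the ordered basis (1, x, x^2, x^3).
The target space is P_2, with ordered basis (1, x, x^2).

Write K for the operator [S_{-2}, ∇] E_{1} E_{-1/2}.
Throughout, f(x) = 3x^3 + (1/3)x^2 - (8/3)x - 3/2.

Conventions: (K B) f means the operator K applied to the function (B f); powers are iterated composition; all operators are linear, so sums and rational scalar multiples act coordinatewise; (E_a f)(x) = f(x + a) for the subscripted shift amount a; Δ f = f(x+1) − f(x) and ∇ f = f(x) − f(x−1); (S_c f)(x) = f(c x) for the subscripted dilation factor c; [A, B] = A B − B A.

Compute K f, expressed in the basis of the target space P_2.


E_{-1/2} f = 3x^3 - (25/6)x^2 - (3/4)x - 11/24
E_{1} E_{-1/2} f = 3x^3 + (29/6)x^2 - (1/12)x - 19/8
∇ (E_{1} E_{-1/2}) f = 9x^2 + (2/3)x - 23/12
S_{-2} ∇ (E_{1} E_{-1/2}) f = 36x^2 - (4/3)x - 23/12
S_{-2} (E_{1} E_{-1/2}) f = -24x^3 + (58/3)x^2 + (1/6)x - 19/8
∇ S_{-2} (E_{1} E_{-1/2}) f = -72x^2 + (332/3)x - 259/6
[S_{-2}, ∇] (E_{1} E_{-1/2}) f = 108x^2 - 112x + 165/4

g(x) = 108x^2 - 112x + 165/4


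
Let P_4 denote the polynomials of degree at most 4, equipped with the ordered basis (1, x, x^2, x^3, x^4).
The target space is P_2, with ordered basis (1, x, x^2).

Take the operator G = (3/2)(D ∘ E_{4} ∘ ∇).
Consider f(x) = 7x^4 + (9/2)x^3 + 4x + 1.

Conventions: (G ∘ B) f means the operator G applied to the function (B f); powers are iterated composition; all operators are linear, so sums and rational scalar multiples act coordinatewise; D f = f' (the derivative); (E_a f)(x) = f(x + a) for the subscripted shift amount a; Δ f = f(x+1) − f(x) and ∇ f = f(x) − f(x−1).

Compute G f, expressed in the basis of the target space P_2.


∇ f = 28x^3 - (57/2)x^2 + (29/2)x + 3/2
E_{4} ∇ f = 28x^3 + (615/2)x^2 + (2261/2)x + 2791/2
D (E_{4} ∘ ∇) f = 84x^2 + 615x + 2261/2
((3/2)(D ∘ E_{4} ∘ ∇)) f = 126x^2 + (1845/2)x + 6783/4

the image equals g(x) = 126x^2 + (1845/2)x + 6783/4


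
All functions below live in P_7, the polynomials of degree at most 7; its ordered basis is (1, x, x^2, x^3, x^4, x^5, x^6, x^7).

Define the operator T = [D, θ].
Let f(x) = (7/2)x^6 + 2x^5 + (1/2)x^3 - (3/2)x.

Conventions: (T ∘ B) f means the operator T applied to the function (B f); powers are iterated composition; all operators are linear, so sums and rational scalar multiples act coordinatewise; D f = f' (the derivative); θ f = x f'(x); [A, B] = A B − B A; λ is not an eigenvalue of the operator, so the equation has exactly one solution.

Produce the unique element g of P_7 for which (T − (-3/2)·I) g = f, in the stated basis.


write g with unknown coordinates in the stated basis and equate coefficients in (T − (-3/2)·I) g = f
solving from the highest basis element down gives g = (7/3)x^6 - 8x^5 + (80/3)x^4 - (637/9)x^3 + (1274/9)x^2 - (5123/27)x + 10246/81
check: T g = 14x^5 - 40x^4 + (320/3)x^3 - (637/3)x^2 + (2548/9)x - 5123/27
so T g − (-3/2)·g = (7/2)x^6 + 2x^5 + (1/2)x^3 - (3/2)x = f ✓

g(x) = (7/3)x^6 - 8x^5 + (80/3)x^4 - (637/9)x^3 + (1274/9)x^2 - (5123/27)x + 10246/81


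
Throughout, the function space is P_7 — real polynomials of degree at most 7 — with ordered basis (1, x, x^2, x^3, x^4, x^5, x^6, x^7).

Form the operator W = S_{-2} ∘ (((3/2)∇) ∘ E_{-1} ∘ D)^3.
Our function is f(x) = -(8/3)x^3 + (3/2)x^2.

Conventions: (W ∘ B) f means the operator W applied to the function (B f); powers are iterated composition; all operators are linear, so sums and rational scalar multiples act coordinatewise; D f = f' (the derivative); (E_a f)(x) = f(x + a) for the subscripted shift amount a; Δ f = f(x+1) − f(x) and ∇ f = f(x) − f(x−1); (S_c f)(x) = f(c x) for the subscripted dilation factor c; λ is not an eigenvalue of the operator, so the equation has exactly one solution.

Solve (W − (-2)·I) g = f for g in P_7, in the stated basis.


write g with unknown coordinates in the stated basis and equate coefficients in (W − (-2)·I) g = f
solving from the highest basis element down gives g = -(4/3)x^3 + (3/4)x^2
check: W g = 0
so W g − (-2)·g = -(8/3)x^3 + (3/2)x^2 = f ✓

g(x) = -(4/3)x^3 + (3/4)x^2


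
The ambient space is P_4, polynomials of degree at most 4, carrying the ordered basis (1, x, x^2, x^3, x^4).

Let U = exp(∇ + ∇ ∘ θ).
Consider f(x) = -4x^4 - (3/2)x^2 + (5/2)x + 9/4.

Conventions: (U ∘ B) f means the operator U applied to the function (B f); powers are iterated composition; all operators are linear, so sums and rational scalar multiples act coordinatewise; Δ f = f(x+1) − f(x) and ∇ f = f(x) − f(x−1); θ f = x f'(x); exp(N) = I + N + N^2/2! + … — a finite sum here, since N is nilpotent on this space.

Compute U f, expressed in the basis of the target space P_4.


the result is g(x) = -4x^4 - 80x^3 - (723/2)x^2 - (413/2)x + 651/4

order-1 term: -80x^3 + 120x^2 - 89x + 59/2
order-2 term: -480x^2 + 840x - 429
order-3 term: -960x + 1040
order-4 term: -480
the series for exp(∇ + ∇ ∘ θ) f terminates at order 4
exp(∇ + ∇ ∘ θ) f = -4x^4 - 80x^3 - (723/2)x^2 - (413/2)x + 651/4


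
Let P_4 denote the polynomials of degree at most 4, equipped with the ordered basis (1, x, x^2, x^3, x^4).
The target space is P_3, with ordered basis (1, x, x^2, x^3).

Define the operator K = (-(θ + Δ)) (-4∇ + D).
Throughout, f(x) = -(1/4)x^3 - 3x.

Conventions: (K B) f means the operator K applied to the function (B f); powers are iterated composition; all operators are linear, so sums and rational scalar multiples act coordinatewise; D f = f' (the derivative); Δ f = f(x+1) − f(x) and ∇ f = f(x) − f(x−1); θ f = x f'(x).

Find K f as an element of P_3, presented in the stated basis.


∇ f = -(3/4)x^2 + (3/4)x - 13/4
(-4∇) f = 3x^2 - 3x + 13
D f = -(3/4)x^2 - 3
(-4∇ + D) f = (9/4)x^2 - 3x + 10
θ (-4∇ + D) f = (9/2)x^2 - 3x
Δ (-4∇ + D) f = (9/2)x - 3/4
(θ + Δ) (-4∇ + D) f = (9/2)x^2 + (3/2)x - 3/4
(-(θ + Δ)) (-4∇ + D) f = -(9/2)x^2 - (3/2)x + 3/4

g(x) = -(9/2)x^2 - (3/2)x + 3/4


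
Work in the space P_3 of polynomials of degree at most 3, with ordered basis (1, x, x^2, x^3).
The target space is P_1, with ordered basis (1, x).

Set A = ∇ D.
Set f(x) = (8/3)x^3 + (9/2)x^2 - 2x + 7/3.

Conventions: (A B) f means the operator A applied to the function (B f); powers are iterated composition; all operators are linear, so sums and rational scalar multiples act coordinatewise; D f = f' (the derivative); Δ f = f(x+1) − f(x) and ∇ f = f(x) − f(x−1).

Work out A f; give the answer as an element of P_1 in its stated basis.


D f = 8x^2 + 9x - 2
∇ D f = 16x + 1

g(x) = 16x + 1


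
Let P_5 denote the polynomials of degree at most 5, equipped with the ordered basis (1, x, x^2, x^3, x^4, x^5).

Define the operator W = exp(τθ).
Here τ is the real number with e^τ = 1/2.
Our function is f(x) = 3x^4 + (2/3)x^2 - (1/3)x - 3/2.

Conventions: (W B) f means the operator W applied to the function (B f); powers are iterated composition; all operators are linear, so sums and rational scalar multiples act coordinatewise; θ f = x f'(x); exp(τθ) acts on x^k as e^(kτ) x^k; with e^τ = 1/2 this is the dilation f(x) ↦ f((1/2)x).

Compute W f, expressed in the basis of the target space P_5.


exp(τθ) x^k = e^(kτ) x^k; with e^τ = 1/2 this sends x^k to (1/2)^k x^k
x ↦ 1/2 x
x^2 ↦ 1/4 x^2
x^4 ↦ 1/16 x^4
applying this coordinatewise to f: exp(τθ) f = (3/16)x^4 + (1/6)x^2 - (1/6)x - 3/2

the image equals g(x) = (3/16)x^4 + (1/6)x^2 - (1/6)x - 3/2


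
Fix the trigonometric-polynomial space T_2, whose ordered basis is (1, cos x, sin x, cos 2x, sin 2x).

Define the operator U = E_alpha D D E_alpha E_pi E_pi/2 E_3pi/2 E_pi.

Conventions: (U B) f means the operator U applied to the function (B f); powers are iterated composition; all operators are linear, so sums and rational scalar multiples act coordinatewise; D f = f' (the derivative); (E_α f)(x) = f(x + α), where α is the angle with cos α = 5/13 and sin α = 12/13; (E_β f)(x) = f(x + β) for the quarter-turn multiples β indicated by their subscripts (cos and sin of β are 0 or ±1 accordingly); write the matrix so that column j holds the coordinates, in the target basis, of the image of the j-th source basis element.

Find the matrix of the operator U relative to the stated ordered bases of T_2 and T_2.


image of 1: 0
image of cos x: (119/169)cos x + (120/169)sin x
image of sin x: -(120/169)cos x + (119/169)sin x
image of cos 2x: (956/28561)cos 2x - (114240/28561)sin 2x
image of sin 2x: (114240/28561)cos 2x + (956/28561)sin 2x
each image's coordinates form column j of the matrix

the matrix is [[0, 0, 0, 0, 0]; [0, 119/169, -120/169, 0, 0]; [0, 120/169, 119/169, 0, 0]; [0, 0, 0, 956/28561, 114240/28561]; [0, 0, 0, -114240/28561, 956/28561]] (rows listed top to bottom)


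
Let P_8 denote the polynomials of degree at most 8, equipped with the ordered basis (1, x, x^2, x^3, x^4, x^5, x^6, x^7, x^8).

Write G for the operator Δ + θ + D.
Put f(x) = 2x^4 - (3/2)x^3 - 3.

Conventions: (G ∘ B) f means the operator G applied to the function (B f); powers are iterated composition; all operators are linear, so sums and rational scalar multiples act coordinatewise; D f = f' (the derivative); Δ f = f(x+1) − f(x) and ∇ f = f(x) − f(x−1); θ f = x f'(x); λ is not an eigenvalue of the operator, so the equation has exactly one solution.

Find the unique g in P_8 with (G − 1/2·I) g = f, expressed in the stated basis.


write g with unknown coordinates in the stated basis and equate coefficients in (G − 1/2·I) g = f
solving from the highest basis element down gives g = (4/7)x^4 - (17/7)x^3 + (52/7)x^2 - (346/7)x - 1264/7
check: G g = (16/7)x^4 - (19/7)x^3 + (26/7)x^2 - (173/7)x - 653/7
so G g − 1/2·g = 2x^4 - (3/2)x^3 - 3 = f ✓

the result is g(x) = (4/7)x^4 - (17/7)x^3 + (52/7)x^2 - (346/7)x - 1264/7


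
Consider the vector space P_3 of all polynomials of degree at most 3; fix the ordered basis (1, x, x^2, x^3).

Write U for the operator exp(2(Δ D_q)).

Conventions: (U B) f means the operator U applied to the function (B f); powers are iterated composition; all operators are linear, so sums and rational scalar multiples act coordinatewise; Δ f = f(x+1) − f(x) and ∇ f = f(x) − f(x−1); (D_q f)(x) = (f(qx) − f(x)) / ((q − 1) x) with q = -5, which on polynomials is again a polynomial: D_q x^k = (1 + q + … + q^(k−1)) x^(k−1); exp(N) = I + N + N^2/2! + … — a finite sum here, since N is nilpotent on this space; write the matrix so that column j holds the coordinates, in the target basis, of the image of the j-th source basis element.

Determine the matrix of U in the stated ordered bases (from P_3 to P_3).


image of 1: 1
image of x: x
image of x^2: x^2 - 8
image of x^3: x^3 + 84x + 42
each image's coordinates form column j of the matrix

the matrix is [[1, 0, -8, 42]; [0, 1, 0, 84]; [0, 0, 1, 0]; [0, 0, 0, 1]] (rows listed top to bottom)


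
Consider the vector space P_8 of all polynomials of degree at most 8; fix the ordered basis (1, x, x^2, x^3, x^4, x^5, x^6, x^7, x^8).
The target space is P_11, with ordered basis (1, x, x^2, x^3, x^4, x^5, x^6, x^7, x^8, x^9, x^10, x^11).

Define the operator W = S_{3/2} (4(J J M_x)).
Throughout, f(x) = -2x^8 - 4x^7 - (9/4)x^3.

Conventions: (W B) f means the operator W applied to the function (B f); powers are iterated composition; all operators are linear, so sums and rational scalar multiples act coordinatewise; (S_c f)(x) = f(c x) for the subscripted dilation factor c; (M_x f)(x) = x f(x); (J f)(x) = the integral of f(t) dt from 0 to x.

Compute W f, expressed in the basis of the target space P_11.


the result is g(x) = -(177147/28160)x^11 - (6561/640)x^10 - (2187/640)x^6

M_x f = -2x^9 - 4x^8 - (9/4)x^4
J M_x f = -(1/5)x^10 - (4/9)x^9 - (9/20)x^5
J J M_x f = -(1/55)x^11 - (2/45)x^10 - (3/40)x^6
(4(J J M_x)) f = -(4/55)x^11 - (8/45)x^10 - (3/10)x^6
S_{3/2} (4(J J M_x)) f = -(177147/28160)x^11 - (6561/640)x^10 - (2187/640)x^6


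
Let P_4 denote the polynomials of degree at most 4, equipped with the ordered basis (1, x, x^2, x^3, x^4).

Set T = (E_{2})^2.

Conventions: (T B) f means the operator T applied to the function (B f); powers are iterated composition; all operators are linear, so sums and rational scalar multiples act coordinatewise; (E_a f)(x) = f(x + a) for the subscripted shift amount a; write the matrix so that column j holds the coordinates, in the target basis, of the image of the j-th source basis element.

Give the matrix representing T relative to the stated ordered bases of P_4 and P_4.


the matrix is [[1, 4, 16, 64, 256]; [0, 1, 8, 48, 256]; [0, 0, 1, 12, 96]; [0, 0, 0, 1, 16]; [0, 0, 0, 0, 1]] (rows listed top to bottom)

image of 1: 1
image of x: x + 4
image of x^2: x^2 + 8x + 16
image of x^3: x^3 + 12x^2 + 48x + 64
image of x^4: x^4 + 16x^3 + 96x^2 + 256x + 256
each image's coordinates form column j of the matrix


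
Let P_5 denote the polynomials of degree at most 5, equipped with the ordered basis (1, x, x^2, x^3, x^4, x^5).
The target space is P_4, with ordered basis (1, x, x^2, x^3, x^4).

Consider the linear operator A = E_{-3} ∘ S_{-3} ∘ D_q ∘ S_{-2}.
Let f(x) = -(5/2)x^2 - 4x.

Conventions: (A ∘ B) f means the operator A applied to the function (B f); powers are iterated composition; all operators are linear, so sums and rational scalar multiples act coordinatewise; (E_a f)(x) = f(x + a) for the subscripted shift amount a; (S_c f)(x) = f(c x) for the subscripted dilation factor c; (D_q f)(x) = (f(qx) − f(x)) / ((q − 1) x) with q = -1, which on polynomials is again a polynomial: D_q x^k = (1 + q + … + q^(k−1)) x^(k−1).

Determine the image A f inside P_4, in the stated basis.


S_{-2} f = -10x^2 + 8x
D_q S_{-2} f = 8
S_{-3} (D_q ∘ S_{-2}) f = 8
E_{-3} (S_{-3} ∘ D_q ∘ S_{-2}) f = 8

the image equals g(x) = 8


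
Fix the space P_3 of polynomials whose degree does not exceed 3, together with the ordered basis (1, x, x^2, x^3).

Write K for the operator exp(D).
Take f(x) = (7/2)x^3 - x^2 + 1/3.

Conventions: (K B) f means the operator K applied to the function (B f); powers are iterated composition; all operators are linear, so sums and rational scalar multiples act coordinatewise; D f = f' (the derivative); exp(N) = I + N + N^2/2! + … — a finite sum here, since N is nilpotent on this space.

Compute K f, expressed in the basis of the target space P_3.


g(x) = (7/2)x^3 + (19/2)x^2 + (17/2)x + 17/6

order-1 term: (21/2)x^2 - 2x
order-2 term: (21/2)x - 1
order-3 term: 7/2
the series for exp(D) f terminates at order 3
exp(D) f = (7/2)x^3 + (19/2)x^2 + (17/2)x + 17/6


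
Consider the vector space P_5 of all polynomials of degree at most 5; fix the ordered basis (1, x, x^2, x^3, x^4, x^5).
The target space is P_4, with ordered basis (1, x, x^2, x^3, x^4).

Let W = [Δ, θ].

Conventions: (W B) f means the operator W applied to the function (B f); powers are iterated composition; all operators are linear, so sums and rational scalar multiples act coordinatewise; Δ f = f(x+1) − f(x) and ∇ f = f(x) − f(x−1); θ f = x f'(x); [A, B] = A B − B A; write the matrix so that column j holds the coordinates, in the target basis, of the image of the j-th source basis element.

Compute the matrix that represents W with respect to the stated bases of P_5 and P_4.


image of 1: 0
image of x: 1
image of x^2: 2x + 2
image of x^3: 3x^2 + 6x + 3
image of x^4: 4x^3 + 12x^2 + 12x + 4
image of x^5: 5x^4 + 20x^3 + 30x^2 + 20x + 5
each image's coordinates form column j of the matrix

the matrix is [[0, 1, 2, 3, 4, 5]; [0, 0, 2, 6, 12, 20]; [0, 0, 0, 3, 12, 30]; [0, 0, 0, 0, 4, 20]; [0, 0, 0, 0, 0, 5]] (rows listed top to bottom)


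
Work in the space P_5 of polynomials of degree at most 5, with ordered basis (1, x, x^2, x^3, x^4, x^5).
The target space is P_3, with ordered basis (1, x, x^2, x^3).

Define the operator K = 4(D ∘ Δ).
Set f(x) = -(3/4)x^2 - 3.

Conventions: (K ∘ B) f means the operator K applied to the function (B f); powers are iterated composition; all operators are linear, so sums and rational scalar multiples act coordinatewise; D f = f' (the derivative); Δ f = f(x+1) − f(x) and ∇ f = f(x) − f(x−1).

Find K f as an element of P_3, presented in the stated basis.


the image equals g(x) = -6

Δ f = -(3/2)x - 3/4
D Δ f = -3/2
(4(D ∘ Δ)) f = -6


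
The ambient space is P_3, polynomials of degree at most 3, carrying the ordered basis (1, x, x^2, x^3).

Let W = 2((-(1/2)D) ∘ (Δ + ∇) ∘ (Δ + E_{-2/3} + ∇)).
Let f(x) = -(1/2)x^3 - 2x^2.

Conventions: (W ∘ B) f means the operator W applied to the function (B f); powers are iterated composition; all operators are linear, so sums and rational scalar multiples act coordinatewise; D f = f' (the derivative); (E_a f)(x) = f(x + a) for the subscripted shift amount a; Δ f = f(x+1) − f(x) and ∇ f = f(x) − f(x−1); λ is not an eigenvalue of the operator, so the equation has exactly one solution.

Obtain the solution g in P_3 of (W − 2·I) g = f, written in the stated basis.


g(x) = (1/4)x^3 + x^2 - (3/2)x - 4

write g with unknown coordinates in the stated basis and equate coefficients in (W − 2·I) g = f
solving from the highest basis element down gives g = (1/4)x^3 + x^2 - (3/2)x - 4
check: W g = -3x - 8
so W g − 2·g = -(1/2)x^3 - 2x^2 = f ✓


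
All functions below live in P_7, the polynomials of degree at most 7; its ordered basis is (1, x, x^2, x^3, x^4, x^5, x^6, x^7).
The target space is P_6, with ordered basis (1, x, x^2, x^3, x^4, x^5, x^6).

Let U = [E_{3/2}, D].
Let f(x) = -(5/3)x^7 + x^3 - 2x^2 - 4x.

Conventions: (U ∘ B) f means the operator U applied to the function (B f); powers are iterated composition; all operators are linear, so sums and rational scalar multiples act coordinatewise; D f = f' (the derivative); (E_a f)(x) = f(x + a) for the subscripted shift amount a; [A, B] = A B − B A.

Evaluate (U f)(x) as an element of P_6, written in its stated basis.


D f = -(35/3)x^6 + 3x^2 - 4x - 4
E_{3/2} D f = -(35/3)x^6 - 105x^5 - (1575/4)x^4 - (1575/2)x^3 - (14127/16)x^2 - (8425/16)x - 8713/64
E_{3/2} f = -(5/3)x^7 - (35/2)x^6 - (315/4)x^5 - (1575/8)x^4 - (4709/16)x^3 - (8425/32)x^2 - (8713/64)x - 4557/128
D E_{3/2} f = -(35/3)x^6 - 105x^5 - (1575/4)x^4 - (1575/2)x^3 - (14127/16)x^2 - (8425/16)x - 8713/64
[E_{3/2}, D] f = 0

the result is g(x) = 0


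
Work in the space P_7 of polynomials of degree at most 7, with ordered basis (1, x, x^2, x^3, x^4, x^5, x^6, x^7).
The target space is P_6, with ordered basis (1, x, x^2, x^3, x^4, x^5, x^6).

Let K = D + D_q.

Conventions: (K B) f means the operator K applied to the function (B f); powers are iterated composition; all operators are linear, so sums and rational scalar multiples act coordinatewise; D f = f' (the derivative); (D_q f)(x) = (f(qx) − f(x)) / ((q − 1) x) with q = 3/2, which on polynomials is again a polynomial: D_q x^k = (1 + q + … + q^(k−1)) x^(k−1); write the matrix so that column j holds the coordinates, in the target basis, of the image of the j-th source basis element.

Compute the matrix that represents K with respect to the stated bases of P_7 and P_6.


the matrix is [[0, 2, 0, 0, 0, 0, 0, 0]; [0, 0, 9/2, 0, 0, 0, 0, 0]; [0, 0, 0, 31/4, 0, 0, 0, 0]; [0, 0, 0, 0, 97/8, 0, 0, 0]; [0, 0, 0, 0, 0, 291/16, 0, 0]; [0, 0, 0, 0, 0, 0, 857/32, 0]; [0, 0, 0, 0, 0, 0, 0, 2507/64]] (rows listed top to bottom)

image of 1: 0
image of x: 2
image of x^2: (9/2)x
image of x^3: (31/4)x^2
image of x^4: (97/8)x^3
image of x^5: (291/16)x^4
image of x^6: (857/32)x^5
image of x^7: (2507/64)x^6
each image's coordinates form column j of the matrix
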